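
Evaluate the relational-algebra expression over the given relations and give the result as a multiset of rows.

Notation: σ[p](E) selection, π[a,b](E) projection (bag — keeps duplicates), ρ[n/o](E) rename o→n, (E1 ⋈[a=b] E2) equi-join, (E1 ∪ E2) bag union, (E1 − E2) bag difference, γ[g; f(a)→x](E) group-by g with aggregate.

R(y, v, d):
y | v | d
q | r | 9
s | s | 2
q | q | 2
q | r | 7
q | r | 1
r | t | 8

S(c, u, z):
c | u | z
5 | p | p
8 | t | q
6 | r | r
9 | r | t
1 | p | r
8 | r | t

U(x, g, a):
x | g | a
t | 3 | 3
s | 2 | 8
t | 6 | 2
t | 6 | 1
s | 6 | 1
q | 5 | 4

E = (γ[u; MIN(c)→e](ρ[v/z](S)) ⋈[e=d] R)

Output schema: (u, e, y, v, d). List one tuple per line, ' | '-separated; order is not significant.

Stepwise |·|:
  S → 6
  ρ[v/z](S) → 6
  γ[u; MIN(c)→e](ρ[v/z](S)) → 3
  R → 6
  (γ[u; MIN(c)→e](ρ[v/z](S)) ⋈[e=d] R) → 2

== RESULT ==
u | e | y | v | d
p | 1 | q | r | 1
t | 8 | r | t | 8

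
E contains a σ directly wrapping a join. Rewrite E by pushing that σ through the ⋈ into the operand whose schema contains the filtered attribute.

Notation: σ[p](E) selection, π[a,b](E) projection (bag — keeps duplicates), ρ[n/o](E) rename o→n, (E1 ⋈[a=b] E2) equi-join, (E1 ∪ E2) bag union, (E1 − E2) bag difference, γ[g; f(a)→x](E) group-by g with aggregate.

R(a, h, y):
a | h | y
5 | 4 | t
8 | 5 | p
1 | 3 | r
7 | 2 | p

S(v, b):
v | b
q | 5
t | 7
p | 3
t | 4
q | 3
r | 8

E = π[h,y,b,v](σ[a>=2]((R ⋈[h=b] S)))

σ filters on a, owned by the left side.
E' = π[h,y,b,v]((σ[a>=2](R) ⋈[h=b] S))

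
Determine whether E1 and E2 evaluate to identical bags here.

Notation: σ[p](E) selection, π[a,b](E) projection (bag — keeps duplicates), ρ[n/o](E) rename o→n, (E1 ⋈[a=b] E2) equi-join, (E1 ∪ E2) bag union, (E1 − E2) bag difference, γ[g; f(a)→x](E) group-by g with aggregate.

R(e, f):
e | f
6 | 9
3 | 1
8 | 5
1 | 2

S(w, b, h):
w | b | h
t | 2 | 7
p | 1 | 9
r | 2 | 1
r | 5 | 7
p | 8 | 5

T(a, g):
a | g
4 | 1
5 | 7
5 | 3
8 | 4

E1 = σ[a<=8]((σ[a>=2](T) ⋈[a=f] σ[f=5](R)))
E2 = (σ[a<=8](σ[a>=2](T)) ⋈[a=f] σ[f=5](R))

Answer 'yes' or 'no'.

E1 per-node cardinality:
  T → 4
  σ[a>=2](T) → 4
  R → 4
  σ[f=5](R) → 1
  (σ[a>=2](T) ⋈[a=f] σ[f=5](R)) → 2
  σ[a<=8]((σ[a>=2](T) ⋈[a=f] σ[f=5](R))) → 2
E2 per-node cardinality:
  T → 4
  σ[a>=2](T) → 4
  σ[a<=8](σ[a>=2](T)) → 4
  R → 4
  σ[f=5](R) → 1
  (σ[a<=8](σ[a>=2](T)) ⋈[a=f] σ[f=5](R)) → 2

E1 and E2 produce the same multiset:
a | g | e | f
5 | 3 | 8 | 5
5 | 7 | 8 | 5

yes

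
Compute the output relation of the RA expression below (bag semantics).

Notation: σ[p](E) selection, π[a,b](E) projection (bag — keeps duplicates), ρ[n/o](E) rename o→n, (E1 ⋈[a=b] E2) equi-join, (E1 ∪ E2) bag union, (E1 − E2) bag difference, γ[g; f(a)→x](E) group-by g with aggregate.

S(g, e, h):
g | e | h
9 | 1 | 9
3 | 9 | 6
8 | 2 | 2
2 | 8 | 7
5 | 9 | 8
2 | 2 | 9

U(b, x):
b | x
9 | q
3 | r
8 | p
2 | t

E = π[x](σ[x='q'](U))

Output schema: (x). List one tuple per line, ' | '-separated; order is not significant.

Subexpression sizes:
  U → 4
  σ[x='q'](U) → 1
  π[x](σ[x='q'](U)) → 1

== RESULT ==
x
q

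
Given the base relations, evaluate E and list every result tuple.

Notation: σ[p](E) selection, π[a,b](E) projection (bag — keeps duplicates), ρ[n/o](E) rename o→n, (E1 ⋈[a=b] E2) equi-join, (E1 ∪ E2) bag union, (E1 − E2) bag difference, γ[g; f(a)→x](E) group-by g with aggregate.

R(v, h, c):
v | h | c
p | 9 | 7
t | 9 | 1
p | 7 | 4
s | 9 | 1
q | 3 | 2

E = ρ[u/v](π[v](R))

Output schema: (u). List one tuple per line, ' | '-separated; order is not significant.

Row counts bottom-up:
  R → 5
  π[v](R) → 5
  ρ[u/v](π[v](R)) → 5

== RESULT ==
u
p
p
q
s
t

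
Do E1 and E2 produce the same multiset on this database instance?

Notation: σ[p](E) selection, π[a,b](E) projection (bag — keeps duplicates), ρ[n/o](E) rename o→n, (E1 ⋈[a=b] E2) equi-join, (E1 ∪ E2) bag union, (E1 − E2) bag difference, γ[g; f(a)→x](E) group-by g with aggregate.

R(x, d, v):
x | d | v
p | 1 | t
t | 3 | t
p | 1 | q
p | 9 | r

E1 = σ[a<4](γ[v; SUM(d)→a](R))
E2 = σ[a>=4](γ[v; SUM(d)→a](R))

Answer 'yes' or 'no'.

E1 stepwise |·|:
  R → 4
  γ[v; SUM(d)→a](R) → 3
  σ[a<4](γ[v; SUM(d)→a](R)) → 1
E2 stepwise |·|:
  R → 4
  γ[v; SUM(d)→a](R) → 3
  σ[a>=4](γ[v; SUM(d)→a](R)) → 2

E1 result:
v | a
q | 1
E2 result:
v | a
r | 9
t | 4
Witness: ('t', 4) appears 0× in E1 but 1× in E2.

no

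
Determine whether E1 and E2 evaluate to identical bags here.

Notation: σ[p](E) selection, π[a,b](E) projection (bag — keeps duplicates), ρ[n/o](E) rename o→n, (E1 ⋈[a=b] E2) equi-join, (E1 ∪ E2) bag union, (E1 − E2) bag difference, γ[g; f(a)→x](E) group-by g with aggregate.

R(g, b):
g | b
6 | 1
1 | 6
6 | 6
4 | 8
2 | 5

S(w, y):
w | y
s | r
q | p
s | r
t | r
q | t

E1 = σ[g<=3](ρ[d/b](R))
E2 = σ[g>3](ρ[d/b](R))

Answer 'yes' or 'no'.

E1 row counts bottom-up:
  R → 5
  ρ[d/b](R) → 5
  σ[g<=3](ρ[d/b](R)) → 2
E2 row counts bottom-up:
  R → 5
  ρ[d/b](R) → 5
  σ[g>3](ρ[d/b](R)) → 3

E1 result:
g | d
1 | 6
2 | 5
E2 result:
g | d
4 | 8
6 | 1
6 | 6
Witness: (6, 1) appears 0× in E1 but 1× in E2.

no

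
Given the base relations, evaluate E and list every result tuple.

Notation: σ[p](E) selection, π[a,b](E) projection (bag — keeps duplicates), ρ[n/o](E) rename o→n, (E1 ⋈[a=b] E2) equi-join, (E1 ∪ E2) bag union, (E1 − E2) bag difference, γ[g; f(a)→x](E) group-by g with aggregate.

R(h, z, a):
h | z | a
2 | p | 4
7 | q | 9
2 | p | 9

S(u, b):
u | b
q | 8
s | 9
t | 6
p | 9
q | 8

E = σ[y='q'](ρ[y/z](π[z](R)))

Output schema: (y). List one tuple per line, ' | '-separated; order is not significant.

Subexpression sizes:
  R → 3
  π[z](R) → 3
  ρ[y/z](π[z](R)) → 3
  σ[y='q'](ρ[y/z](π[z](R))) → 1

== RESULT ==
y
q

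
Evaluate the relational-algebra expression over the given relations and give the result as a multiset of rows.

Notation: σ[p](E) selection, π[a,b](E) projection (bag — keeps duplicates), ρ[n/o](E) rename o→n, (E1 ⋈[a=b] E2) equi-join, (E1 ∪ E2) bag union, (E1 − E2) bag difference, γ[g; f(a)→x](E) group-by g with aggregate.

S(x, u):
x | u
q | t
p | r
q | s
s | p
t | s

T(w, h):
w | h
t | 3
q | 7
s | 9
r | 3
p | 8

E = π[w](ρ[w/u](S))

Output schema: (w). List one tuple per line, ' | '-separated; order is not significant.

Per-node cardinality:
  S → 5
  ρ[w/u](S) → 5
  π[w](ρ[w/u](S)) → 5

== RESULT ==
w
p
r
s
s
t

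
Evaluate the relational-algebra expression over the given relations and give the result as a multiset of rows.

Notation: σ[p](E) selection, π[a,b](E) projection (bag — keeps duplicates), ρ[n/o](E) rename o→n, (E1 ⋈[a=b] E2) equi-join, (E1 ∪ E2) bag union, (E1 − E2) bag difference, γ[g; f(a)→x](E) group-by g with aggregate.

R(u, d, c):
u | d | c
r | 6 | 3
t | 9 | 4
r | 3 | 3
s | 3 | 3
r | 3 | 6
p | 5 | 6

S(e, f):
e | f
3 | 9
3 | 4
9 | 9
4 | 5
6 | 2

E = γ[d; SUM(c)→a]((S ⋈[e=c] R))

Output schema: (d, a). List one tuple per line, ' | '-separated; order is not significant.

Row counts bottom-up:
  S → 5
  R → 6
  (S ⋈[e=c] R) → 9
  γ[d; SUM(c)→a]((S ⋈[e=c] R)) → 4

== RESULT ==
d | a
3 | 18
5 | 6
6 | 6
9 | 4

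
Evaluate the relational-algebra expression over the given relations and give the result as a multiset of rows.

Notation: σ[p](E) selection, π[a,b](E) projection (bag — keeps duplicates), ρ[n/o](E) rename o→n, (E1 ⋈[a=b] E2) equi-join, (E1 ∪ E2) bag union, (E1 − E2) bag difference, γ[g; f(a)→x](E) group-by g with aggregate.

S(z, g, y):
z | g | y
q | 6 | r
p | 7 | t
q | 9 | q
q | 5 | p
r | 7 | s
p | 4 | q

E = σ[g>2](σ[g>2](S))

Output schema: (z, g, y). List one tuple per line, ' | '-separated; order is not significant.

Subexpression sizes:
  S → 6
  σ[g>2](S) → 6
  σ[g>2](σ[g>2](S)) → 6

== RESULT ==
z | g | y
p | 4 | q
p | 7 | t
q | 5 | p
q | 6 | r
q | 9 | q
r | 7 | s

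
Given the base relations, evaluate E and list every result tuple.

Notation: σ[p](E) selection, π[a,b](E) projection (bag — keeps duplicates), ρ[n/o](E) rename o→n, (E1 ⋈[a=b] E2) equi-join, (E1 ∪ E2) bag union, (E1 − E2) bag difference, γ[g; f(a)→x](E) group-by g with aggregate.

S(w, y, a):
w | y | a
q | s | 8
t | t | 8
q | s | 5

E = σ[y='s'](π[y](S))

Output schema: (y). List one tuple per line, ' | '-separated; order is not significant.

Per-node cardinality:
  S → 3
  π[y](S) → 3
  σ[y='s'](π[y](S)) → 2

== RESULT ==
y
s
s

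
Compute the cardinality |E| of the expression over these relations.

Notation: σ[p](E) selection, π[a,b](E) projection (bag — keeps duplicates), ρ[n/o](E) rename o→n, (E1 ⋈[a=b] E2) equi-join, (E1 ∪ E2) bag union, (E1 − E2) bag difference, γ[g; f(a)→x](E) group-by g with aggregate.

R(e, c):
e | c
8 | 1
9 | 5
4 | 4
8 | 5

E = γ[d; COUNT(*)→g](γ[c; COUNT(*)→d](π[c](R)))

Subexpression sizes:
  R → 4
  π[c](R) → 4
  γ[c; COUNT(*)→d](π[c](R)) → 3
  γ[d; COUNT(*)→g](γ[c; COUNT(*)→d](π[c](R))) → 2

|E| = 2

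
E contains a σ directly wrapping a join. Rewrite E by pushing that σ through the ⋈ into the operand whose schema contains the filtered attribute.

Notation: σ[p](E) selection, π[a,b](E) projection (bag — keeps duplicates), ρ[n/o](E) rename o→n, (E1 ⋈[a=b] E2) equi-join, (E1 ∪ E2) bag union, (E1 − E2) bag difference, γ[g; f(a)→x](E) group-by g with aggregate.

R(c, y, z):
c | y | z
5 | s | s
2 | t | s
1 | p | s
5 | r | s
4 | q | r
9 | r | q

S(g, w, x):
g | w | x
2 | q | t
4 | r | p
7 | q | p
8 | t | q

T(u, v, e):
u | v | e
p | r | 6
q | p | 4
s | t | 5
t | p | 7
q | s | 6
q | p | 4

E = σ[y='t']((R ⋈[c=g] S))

σ filters on y, owned by the left side.
E' = (σ[y='t'](R) ⋈[c=g] S)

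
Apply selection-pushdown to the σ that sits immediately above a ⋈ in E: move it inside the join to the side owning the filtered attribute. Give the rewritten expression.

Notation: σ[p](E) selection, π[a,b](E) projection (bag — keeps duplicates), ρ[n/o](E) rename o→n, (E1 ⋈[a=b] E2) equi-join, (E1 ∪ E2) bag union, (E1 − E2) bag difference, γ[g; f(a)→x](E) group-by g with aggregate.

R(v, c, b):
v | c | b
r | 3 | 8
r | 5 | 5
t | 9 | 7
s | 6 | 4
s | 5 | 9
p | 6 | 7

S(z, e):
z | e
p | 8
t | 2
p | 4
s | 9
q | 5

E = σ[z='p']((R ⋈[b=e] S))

σ filters on z, owned by the right side.
E' = (R ⋈[b=e] σ[z='p'](S))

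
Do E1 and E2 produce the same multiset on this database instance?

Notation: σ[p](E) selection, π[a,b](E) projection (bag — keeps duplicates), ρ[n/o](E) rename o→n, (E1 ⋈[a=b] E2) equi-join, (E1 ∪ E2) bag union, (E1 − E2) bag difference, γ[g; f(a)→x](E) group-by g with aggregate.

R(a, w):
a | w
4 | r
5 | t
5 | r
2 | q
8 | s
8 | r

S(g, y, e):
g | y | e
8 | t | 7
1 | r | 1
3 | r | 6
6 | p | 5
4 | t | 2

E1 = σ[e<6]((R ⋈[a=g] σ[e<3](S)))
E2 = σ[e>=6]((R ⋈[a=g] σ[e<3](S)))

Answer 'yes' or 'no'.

E1 row counts bottom-up:
  R → 6
  S → 5
  σ[e<3](S) → 2
  (R ⋈[a=g] σ[e<3](S)) → 1
  σ[e<6]((R ⋈[a=g] σ[e<3](S))) → 1
E2 row counts bottom-up:
  R → 6
  S → 5
  σ[e<3](S) → 2
  (R ⋈[a=g] σ[e<3](S)) → 1
  σ[e>=6]((R ⋈[a=g] σ[e<3](S))) → 0

E1 result:
a | w | g | y | e
4 | r | 4 | t | 2
E2 result:
a | w | g | y | e
(0 rows)
Witness: (4, 'r', 4, 't', 2) appears 1× in E1 but 0× in E2.

no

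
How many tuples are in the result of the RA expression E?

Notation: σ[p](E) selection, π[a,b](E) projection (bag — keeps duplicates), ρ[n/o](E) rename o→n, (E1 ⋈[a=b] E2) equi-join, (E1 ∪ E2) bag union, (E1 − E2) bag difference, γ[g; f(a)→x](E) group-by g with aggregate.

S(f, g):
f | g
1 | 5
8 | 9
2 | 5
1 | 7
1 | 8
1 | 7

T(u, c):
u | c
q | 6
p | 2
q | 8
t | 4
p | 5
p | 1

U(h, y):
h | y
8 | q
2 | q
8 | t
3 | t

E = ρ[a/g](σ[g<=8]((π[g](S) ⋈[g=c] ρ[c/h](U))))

Per-node cardinality:
  S → 6
  π[g](S) → 6
  U → 4
  ρ[c/h](U) → 4
  (π[g](S) ⋈[g=c] ρ[c/h](U)) → 2
  σ[g<=8]((π[g](S) ⋈[g=c] ρ[c/h](U))) → 2
  ρ[a/g](σ[g<=8]((π[g](S) ⋈[g=c] ρ[c/h](U)))) → 2

|E| = 2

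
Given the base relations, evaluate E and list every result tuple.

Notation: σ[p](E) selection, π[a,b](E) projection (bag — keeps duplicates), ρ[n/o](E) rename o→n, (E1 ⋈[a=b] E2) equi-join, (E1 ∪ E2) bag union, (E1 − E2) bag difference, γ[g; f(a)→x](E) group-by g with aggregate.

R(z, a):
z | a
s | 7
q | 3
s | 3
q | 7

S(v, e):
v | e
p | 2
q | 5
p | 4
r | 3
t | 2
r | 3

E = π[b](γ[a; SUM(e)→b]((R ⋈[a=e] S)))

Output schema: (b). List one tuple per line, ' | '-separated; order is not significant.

Row counts bottom-up:
  R → 4
  S → 6
  (R ⋈[a=e] S) → 4
  γ[a; SUM(e)→b]((R ⋈[a=e] S)) → 1
  π[b](γ[a; SUM(e)→b]((R ⋈[a=e] S))) → 1

== RESULT ==
b
12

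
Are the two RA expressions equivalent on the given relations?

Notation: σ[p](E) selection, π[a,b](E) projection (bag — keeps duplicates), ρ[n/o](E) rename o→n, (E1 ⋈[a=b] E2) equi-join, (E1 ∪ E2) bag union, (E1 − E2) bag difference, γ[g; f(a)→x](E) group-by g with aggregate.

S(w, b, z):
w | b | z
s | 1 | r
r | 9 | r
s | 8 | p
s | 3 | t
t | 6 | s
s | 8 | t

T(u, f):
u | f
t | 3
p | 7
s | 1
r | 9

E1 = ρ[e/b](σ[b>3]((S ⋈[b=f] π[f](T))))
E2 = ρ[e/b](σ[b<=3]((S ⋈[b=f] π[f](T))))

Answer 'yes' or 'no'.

E1 subexpression sizes:
  S → 6
  T → 4
  π[f](T) → 4
  (S ⋈[b=f] π[f](T)) → 3
  σ[b>3]((S ⋈[b=f] π[f](T))) → 1
  ρ[e/b](σ[b>3]((S ⋈[b=f] π[f](T)))) → 1
E2 subexpression sizes:
  S → 6
  T → 4
  π[f](T) → 4
  (S ⋈[b=f] π[f](T)) → 3
  σ[b<=3]((S ⋈[b=f] π[f](T))) → 2
  ρ[e/b](σ[b<=3]((S ⋈[b=f] π[f](T)))) → 2

E1 result:
w | e | z | f
r | 9 | r | 9
E2 result:
w | e | z | f
s | 1 | r | 1
s | 3 | t | 3
Witness: ('s', 1, 'r', 1) appears 0× in E1 but 1× in E2.

no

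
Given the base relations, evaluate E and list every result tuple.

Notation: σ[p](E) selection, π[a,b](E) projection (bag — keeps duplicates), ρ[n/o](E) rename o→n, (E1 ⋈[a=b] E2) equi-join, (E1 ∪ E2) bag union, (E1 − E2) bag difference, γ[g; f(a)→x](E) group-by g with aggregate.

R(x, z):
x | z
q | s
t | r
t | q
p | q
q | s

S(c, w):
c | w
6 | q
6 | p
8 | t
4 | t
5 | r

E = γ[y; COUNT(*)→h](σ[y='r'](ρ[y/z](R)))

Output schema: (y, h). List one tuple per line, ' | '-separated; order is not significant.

Subexpression sizes:
  R → 5
  ρ[y/z](R) → 5
  σ[y='r'](ρ[y/z](R)) → 1
  γ[y; COUNT(*)→h](σ[y='r'](ρ[y/z](R))) → 1

== RESULT ==
y | h
r | 1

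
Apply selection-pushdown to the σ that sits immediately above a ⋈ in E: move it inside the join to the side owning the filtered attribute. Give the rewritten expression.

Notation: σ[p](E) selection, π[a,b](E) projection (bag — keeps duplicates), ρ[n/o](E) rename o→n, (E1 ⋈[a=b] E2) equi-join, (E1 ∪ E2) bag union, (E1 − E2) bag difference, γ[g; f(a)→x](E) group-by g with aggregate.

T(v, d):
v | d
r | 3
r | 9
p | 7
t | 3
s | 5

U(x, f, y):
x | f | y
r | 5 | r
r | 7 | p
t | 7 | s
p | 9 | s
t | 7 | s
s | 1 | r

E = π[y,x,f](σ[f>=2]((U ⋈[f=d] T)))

σ filters on f, owned by the left side.
E' = π[y,x,f]((σ[f>=2](U) ⋈[f=d] T))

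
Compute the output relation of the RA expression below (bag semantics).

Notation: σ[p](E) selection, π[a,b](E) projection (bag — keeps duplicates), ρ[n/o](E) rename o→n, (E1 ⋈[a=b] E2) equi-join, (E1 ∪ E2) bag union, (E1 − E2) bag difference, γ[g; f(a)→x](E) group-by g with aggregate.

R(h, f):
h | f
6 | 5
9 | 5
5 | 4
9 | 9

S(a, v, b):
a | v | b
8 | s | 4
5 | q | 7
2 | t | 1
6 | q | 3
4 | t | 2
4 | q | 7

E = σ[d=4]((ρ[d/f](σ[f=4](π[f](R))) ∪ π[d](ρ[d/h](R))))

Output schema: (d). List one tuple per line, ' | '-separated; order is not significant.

Row counts bottom-up:
  R → 4
  π[f](R) → 4
  σ[f=4](π[f](R)) → 1
  ρ[d/f](σ[f=4](π[f](R))) → 1
  R → 4
  ρ[d/h](R) → 4
  π[d](ρ[d/h](R)) → 4
  (ρ[d/f](σ[f=4](π[f](R))) ∪ π[d](ρ[d/h](R))) → 5
  σ[d=4]((ρ[d/f](σ[f=4](π[f](R))) ∪ π[d](ρ[d/h](R)))) → 1

== RESULT ==
d
4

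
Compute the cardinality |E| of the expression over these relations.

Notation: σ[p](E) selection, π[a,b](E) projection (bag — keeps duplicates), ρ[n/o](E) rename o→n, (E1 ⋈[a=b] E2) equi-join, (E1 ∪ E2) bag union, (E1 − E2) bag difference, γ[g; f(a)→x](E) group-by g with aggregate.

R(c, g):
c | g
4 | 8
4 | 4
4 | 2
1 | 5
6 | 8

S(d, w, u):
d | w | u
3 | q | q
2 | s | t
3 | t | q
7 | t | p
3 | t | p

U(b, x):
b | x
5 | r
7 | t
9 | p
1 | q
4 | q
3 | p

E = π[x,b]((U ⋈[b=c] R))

Subexpression sizes:
  U → 6
  R → 5
  (U ⋈[b=c] R) → 4
  π[x,b]((U ⋈[b=c] R)) → 4

|E| = 4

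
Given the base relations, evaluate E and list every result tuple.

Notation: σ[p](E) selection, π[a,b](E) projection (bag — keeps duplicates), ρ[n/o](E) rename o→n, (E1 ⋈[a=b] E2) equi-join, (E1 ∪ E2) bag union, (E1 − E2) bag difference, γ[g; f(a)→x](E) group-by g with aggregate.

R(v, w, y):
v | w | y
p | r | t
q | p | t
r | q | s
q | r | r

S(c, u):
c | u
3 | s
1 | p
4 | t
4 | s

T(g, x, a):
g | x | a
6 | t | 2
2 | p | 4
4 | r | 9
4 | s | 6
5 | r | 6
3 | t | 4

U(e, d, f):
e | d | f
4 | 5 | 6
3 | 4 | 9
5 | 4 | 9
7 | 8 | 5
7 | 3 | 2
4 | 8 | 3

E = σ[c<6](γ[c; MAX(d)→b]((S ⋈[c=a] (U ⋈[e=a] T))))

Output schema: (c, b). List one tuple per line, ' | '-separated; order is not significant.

Subexpression sizes:
  S → 4
  U → 6
  T → 6
  (U ⋈[e=a] T) → 4
  (S ⋈[c=a] (U ⋈[e=a] T)) → 8
  γ[c; MAX(d)→b]((S ⋈[c=a] (U ⋈[e=a] T))) → 1
  σ[c<6](γ[c; MAX(d)→b]((S ⋈[c=a] (U ⋈[e=a] T)))) → 1

== RESULT ==
c | b
4 | 8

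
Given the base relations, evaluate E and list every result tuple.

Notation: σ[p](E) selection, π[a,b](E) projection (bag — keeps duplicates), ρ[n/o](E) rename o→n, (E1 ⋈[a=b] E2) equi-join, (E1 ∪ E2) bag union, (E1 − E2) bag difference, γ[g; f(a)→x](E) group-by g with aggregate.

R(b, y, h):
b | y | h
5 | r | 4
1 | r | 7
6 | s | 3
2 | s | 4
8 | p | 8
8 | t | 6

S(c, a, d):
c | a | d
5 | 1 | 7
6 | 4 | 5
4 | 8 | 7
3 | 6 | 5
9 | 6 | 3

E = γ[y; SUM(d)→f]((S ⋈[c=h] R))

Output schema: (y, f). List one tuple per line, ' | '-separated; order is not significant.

Subexpression sizes:
  S → 5
  R → 6
  (S ⋈[c=h] R) → 4
  γ[y; SUM(d)→f]((S ⋈[c=h] R)) → 3

== RESULT ==
y | f
r | 7
s | 12
t | 5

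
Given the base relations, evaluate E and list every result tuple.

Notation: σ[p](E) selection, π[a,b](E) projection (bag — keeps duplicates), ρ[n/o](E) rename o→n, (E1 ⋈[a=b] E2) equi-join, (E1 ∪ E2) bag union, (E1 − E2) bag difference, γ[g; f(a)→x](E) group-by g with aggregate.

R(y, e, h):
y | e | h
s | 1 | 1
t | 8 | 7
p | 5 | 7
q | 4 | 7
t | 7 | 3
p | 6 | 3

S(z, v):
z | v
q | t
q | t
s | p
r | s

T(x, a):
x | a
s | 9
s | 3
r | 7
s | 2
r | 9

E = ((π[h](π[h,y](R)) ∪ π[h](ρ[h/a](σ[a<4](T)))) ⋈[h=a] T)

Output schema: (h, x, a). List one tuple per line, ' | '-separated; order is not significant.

Row counts bottom-up:
  R → 6
  π[h,y](R) → 6
  π[h](π[h,y](R)) → 6
  T → 5
  σ[a<4](T) → 2
  ρ[h/a](σ[a<4](T)) → 2
  π[h](ρ[h/a](σ[a<4](T))) → 2
  (π[h](π[h,y](R)) ∪ π[h](ρ[h/a](σ[a<4](T)))) → 8
  T → 5
  ((π[h](π[h,y](R)) ∪ π[h](ρ[h/a](σ[a<4](T)))) ⋈[h=a] T) → 7

== RESULT ==
h | x | a
2 | s | 2
3 | s | 3
3 | s | 3
3 | s | 3
7 | r | 7
7 | r | 7
7 | r | 7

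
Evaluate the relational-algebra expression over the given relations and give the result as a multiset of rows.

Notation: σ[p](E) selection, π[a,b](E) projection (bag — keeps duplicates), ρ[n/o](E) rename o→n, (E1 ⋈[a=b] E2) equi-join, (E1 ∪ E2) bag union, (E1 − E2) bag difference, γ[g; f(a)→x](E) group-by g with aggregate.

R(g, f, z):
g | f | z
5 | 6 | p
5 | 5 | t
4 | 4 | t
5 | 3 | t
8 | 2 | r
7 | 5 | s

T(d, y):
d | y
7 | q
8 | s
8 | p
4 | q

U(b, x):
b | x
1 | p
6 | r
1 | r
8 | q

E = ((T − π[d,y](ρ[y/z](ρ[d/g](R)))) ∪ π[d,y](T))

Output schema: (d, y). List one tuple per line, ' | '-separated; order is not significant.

Row counts bottom-up:
  T → 4
  R → 6
  ρ[d/g](R) → 6
  ρ[y/z](ρ[d/g](R)) → 6
  π[d,y](ρ[y/z](ρ[d/g](R))) → 6
  (T − π[d,y](ρ[y/z](ρ[d/g](R)))) → 4
  T → 4
  π[d,y](T) → 4
  ((T − π[d,y](ρ[y/z](ρ[d/g](R)))) ∪ π[d,y](T)) → 8

== RESULT ==
d | y
4 | q
4 | q
7 | q
7 | q
8 | p
8 | p
8 | s
8 | s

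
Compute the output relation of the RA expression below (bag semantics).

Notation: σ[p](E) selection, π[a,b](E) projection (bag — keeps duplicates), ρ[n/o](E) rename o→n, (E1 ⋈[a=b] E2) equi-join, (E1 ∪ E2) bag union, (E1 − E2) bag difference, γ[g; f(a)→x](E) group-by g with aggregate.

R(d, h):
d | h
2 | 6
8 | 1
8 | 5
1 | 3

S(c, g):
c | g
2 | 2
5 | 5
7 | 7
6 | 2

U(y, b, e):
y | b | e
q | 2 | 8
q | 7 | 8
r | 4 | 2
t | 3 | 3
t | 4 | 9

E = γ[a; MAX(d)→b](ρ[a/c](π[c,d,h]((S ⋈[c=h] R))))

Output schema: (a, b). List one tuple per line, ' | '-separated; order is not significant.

Stepwise |·|:
  S → 4
  R → 4
  (S ⋈[c=h] R) → 2
  π[c,d,h]((S ⋈[c=h] R)) → 2
  ρ[a/c](π[c,d,h]((S ⋈[c=h] R))) → 2
  γ[a; MAX(d)→b](ρ[a/c](π[c,d,h]((S ⋈[c=h] R)))) → 2

== RESULT ==
a | b
5 | 8
6 | 2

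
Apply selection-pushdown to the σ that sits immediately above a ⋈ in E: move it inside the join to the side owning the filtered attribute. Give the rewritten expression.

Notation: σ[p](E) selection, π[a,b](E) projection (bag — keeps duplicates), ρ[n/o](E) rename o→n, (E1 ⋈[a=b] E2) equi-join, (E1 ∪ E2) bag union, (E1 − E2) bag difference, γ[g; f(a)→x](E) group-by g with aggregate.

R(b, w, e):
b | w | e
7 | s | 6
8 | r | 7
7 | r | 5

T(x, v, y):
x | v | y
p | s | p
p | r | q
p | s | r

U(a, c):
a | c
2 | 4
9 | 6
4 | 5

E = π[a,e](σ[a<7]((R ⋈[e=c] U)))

σ filters on a, owned by the right side.
E' = π[a,e]((R ⋈[e=c] σ[a<7](U)))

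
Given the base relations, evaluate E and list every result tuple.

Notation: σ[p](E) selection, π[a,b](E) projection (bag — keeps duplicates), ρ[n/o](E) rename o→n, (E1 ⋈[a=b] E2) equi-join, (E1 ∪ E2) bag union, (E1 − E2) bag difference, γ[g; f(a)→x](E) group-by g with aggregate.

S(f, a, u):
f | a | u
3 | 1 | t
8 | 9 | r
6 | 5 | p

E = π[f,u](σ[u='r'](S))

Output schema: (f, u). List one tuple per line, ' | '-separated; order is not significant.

Stepwise |·|:
  S → 3
  σ[u='r'](S) → 1
  π[f,u](σ[u='r'](S)) → 1

== RESULT ==
f | u
8 | r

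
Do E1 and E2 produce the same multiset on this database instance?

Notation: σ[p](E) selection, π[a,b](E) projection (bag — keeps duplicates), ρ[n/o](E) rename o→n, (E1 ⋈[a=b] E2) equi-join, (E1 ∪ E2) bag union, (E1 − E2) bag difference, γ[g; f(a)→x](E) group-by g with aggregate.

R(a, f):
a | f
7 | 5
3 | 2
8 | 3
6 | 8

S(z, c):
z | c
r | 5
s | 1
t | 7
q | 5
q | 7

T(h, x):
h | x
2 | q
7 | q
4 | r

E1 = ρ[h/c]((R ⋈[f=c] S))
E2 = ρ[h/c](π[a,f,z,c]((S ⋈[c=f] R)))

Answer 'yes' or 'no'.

E1 subexpression sizes:
  R → 4
  S → 5
  (R ⋈[f=c] S) → 2
  ρ[h/c]((R ⋈[f=c] S)) → 2
E2 subexpression sizes:
  S → 5
  R → 4
  (S ⋈[c=f] R) → 2
  π[a,f,z,c]((S ⋈[c=f] R)) → 2
  ρ[h/c](π[a,f,z,c]((S ⋈[c=f] R))) → 2

E1 and E2 produce the same multiset:
a | f | z | h
7 | 5 | q | 5
7 | 5 | r | 5

yes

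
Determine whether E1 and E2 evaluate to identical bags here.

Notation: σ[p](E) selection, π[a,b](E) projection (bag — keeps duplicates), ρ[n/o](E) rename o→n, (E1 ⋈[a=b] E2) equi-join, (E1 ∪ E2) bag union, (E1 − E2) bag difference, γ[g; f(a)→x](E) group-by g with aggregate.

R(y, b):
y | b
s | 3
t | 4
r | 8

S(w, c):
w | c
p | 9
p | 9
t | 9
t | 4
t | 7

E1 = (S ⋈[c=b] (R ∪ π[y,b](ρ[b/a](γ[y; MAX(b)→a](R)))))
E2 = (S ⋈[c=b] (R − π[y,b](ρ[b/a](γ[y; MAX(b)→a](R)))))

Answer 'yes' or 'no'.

E1 stepwise |·|:
  S → 5
  R → 3
  R → 3
  γ[y; MAX(b)→a](R) → 3
  ρ[b/a](γ[y; MAX(b)→a](R)) → 3
  π[y,b](ρ[b/a](γ[y; MAX(b)→a](R))) → 3
  (R ∪ π[y,b](ρ[b/a](γ[y; MAX(b)→a](R)))) → 6
  (S ⋈[c=b] (R ∪ π[y,b](ρ[b/a](γ[y; MAX(b)→a](R))))) → 2
E2 stepwise |·|:
  S → 5
  R → 3
  R → 3
  γ[y; MAX(b)→a](R) → 3
  ρ[b/a](γ[y; MAX(b)→a](R)) → 3
  π[y,b](ρ[b/a](γ[y; MAX(b)→a](R))) → 3
  (R − π[y,b](ρ[b/a](γ[y; MAX(b)→a](R)))) → 0
  (S ⋈[c=b] (R − π[y,b](ρ[b/a](γ[y; MAX(b)→a](R))))) → 0

E1 result:
w | c | y | b
t | 4 | t | 4
t | 4 | t | 4
E2 result:
w | c | y | b
(0 rows)
Witness: ('t', 4, 't', 4) appears 2× in E1 but 0× in E2.

no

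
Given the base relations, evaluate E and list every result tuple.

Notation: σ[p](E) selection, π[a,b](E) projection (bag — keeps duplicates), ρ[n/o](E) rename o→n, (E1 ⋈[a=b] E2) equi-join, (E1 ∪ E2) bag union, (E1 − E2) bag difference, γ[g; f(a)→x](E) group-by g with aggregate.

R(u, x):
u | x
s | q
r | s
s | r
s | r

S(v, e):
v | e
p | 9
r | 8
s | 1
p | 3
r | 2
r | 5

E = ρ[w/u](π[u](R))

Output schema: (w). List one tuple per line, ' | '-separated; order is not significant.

Row counts bottom-up:
  R → 4
  π[u](R) → 4
  ρ[w/u](π[u](R)) → 4

== RESULT ==
w
r
s
s
s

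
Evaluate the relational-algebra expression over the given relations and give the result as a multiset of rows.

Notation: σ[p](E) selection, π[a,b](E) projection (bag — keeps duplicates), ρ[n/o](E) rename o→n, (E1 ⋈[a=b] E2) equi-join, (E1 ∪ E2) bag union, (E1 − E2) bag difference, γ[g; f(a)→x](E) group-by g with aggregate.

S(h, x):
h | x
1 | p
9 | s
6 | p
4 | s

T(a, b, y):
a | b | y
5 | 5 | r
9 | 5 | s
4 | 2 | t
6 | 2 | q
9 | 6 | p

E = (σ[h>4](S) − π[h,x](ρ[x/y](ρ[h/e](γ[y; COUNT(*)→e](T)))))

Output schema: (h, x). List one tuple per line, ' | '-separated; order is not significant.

Row counts bottom-up:
  S → 4
  σ[h>4](S) → 2
  T → 5
  γ[y; COUNT(*)→e](T) → 5
  ρ[h/e](γ[y; COUNT(*)→e](T)) → 5
  ρ[x/y](ρ[h/e](γ[y; COUNT(*)→e](T))) → 5
  π[h,x](ρ[x/y](ρ[h/e](γ[y; COUNT(*)→e](T)))) → 5
  (σ[h>4](S) − π[h,x](ρ[x/y](ρ[h/e](γ[y; COUNT(*)→e](T))))) → 2

== RESULT ==
h | x
6 | p
9 | s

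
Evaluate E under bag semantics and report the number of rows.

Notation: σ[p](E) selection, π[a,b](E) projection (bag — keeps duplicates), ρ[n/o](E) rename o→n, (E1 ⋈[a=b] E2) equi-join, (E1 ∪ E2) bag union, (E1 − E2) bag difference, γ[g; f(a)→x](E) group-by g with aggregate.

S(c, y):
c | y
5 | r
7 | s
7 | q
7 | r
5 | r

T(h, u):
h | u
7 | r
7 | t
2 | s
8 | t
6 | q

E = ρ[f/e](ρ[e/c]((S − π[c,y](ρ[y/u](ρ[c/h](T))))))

Row counts bottom-up:
  S → 5
  T → 5
  ρ[c/h](T) → 5
  ρ[y/u](ρ[c/h](T)) → 5
  π[c,y](ρ[y/u](ρ[c/h](T))) → 5
  (S − π[c,y](ρ[y/u](ρ[c/h](T)))) → 4
  ρ[e/c]((S − π[c,y](ρ[y/u](ρ[c/h](T))))) → 4
  ρ[f/e](ρ[e/c]((S − π[c,y](ρ[y/u](ρ[c/h](T)))))) → 4

|E| = 4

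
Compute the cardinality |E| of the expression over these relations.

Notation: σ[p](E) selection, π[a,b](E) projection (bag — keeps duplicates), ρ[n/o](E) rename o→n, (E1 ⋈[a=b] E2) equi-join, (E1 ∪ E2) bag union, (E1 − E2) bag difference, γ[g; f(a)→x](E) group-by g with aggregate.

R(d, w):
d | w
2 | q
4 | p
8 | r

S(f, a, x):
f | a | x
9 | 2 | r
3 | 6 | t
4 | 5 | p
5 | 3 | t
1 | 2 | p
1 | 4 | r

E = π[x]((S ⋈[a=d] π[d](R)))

Subexpression sizes:
  S → 6
  R → 3
  π[d](R) → 3
  (S ⋈[a=d] π[d](R)) → 3
  π[x]((S ⋈[a=d] π[d](R))) → 3

|E| = 3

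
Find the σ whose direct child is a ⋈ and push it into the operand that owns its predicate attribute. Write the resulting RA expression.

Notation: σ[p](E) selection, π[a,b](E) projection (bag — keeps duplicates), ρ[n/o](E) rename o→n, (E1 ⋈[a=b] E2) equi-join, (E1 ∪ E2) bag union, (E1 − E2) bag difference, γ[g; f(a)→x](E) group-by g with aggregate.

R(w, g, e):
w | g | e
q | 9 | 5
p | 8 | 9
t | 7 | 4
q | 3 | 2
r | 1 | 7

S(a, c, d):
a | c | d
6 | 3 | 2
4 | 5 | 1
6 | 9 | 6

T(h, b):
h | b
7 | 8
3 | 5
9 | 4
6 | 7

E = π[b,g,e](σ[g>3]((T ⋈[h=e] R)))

σ filters on g, owned by the right side.
E' = π[b,g,e]((T ⋈[h=e] σ[g>3](R)))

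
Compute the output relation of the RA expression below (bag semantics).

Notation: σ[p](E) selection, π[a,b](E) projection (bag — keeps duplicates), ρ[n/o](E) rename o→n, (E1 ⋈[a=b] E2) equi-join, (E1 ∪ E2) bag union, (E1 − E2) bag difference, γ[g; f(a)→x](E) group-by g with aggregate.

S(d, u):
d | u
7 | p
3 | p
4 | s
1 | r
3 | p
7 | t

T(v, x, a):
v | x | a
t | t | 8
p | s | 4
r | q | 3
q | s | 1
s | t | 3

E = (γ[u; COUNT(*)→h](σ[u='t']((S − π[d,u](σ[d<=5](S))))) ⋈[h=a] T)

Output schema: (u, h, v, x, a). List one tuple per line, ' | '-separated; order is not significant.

Stepwise |·|:
  S → 6
  S → 6
  σ[d<=5](S) → 4
  π[d,u](σ[d<=5](S)) → 4
  (S − π[d,u](σ[d<=5](S))) → 2
  σ[u='t']((S − π[d,u](σ[d<=5](S)))) → 1
  γ[u; COUNT(*)→h](σ[u='t']((S − π[d,u](σ[d<=5](S))))) → 1
  T → 5
  (γ[u; COUNT(*)→h](σ[u='t']((S − π[d,u](σ[d<=5](S))))) ⋈[h=a] T) → 1

== RESULT ==
u | h | v | x | a
t | 1 | q | s | 1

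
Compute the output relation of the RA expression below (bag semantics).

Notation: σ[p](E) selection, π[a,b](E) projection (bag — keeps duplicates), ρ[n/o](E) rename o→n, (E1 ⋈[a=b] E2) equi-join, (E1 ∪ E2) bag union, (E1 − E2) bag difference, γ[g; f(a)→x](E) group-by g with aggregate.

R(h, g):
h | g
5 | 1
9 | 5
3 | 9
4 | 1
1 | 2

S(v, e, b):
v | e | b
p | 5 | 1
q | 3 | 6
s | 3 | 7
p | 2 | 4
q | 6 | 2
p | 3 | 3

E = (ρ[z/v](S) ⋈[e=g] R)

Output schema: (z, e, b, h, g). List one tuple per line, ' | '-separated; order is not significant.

Row counts bottom-up:
  S → 6
  ρ[z/v](S) → 6
  R → 5
  (ρ[z/v](S) ⋈[e=g] R) → 2

== RESULT ==
z | e | b | h | g
p | 2 | 4 | 1 | 2
p | 5 | 1 | 9 | 5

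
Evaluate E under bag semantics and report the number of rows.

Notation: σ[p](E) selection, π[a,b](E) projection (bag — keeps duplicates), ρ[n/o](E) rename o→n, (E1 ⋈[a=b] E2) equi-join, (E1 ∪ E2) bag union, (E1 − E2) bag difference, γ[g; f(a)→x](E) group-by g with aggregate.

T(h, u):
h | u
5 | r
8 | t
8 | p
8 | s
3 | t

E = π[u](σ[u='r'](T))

Stepwise |·|:
  T → 5
  σ[u='r'](T) → 1
  π[u](σ[u='r'](T)) → 1

|E| = 1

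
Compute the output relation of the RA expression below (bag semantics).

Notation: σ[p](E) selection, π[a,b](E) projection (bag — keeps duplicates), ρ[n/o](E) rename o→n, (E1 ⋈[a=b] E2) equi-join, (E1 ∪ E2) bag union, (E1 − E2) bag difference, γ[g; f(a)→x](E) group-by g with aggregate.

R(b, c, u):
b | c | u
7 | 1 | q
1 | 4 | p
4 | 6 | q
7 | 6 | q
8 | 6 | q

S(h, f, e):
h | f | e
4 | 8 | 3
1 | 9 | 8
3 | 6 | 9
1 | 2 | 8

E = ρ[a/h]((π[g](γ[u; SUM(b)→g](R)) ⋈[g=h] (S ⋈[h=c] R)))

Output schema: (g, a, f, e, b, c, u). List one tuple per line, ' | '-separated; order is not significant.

Stepwise |·|:
  R → 5
  γ[u; SUM(b)→g](R) → 2
  π[g](γ[u; SUM(b)→g](R)) → 2
  S → 4
  R → 5
  (S ⋈[h=c] R) → 3
  (π[g](γ[u; SUM(b)→g](R)) ⋈[g=h] (S ⋈[h=c] R)) → 2
  ρ[a/h]((π[g](γ[u; SUM(b)→g](R)) ⋈[g=h] (S ⋈[h=c] R))) → 2

== RESULT ==
g | a | f | e | b | c | u
1 | 1 | 2 | 8 | 7 | 1 | q
1 | 1 | 9 | 8 | 7 | 1 | q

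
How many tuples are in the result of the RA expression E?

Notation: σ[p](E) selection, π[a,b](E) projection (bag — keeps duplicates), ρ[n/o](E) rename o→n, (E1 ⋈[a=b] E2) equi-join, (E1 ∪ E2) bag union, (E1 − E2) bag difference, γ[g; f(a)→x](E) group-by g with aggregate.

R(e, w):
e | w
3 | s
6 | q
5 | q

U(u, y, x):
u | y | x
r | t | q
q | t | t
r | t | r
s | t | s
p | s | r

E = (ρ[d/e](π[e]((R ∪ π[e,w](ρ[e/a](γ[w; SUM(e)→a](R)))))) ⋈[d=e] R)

Stepwise |·|:
  R → 3
  R → 3
  γ[w; SUM(e)→a](R) → 2
  ρ[e/a](γ[w; SUM(e)→a](R)) → 2
  π[e,w](ρ[e/a](γ[w; SUM(e)→a](R))) → 2
  (R ∪ π[e,w](ρ[e/a](γ[w; SUM(e)→a](R)))) → 5
  π[e]((R ∪ π[e,w](ρ[e/a](γ[w; SUM(e)→a](R))))) → 5
  ρ[d/e](π[e]((R ∪ π[e,w](ρ[e/a](γ[w; SUM(e)→a](R)))))) → 5
  R → 3
  (ρ[d/e](π[e]((R ∪ π[e,w](ρ[e/a](γ[w; SUM(e)→a](R)))))) ⋈[d=e] R) → 4

|E| = 4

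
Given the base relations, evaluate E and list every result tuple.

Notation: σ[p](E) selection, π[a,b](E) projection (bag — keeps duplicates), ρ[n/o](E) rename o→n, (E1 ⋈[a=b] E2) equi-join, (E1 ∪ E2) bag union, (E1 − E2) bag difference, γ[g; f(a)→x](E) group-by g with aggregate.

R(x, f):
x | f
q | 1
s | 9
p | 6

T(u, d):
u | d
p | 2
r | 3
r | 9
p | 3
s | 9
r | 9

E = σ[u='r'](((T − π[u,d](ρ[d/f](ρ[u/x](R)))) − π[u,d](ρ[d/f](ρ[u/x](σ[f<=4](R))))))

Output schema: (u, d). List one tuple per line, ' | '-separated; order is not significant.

Subexpression sizes:
  T → 6
  R → 3
  ρ[u/x](R) → 3
  ρ[d/f](ρ[u/x](R)) → 3
  π[u,d](ρ[d/f](ρ[u/x](R))) → 3
  (T − π[u,d](ρ[d/f](ρ[u/x](R)))) → 5
  R → 3
  σ[f<=4](R) → 1
  ρ[u/x](σ[f<=4](R)) → 1
  ρ[d/f](ρ[u/x](σ[f<=4](R))) → 1
  π[u,d](ρ[d/f](ρ[u/x](σ[f<=4](R)))) → 1
  ((T − π[u,d](ρ[d/f](ρ[u/x](R)))) − π[u,d](ρ[d/f](ρ[u/x](σ[f<=4](R))))) → 5
  σ[u='r'](((T − π[u,d](ρ[d/f](ρ[u/x](R)))) − π[u,d](ρ[d/f](ρ[u/x](σ[f<=4](R)))))) → 3

== RESULT ==
u | d
r | 3
r | 9
r | 9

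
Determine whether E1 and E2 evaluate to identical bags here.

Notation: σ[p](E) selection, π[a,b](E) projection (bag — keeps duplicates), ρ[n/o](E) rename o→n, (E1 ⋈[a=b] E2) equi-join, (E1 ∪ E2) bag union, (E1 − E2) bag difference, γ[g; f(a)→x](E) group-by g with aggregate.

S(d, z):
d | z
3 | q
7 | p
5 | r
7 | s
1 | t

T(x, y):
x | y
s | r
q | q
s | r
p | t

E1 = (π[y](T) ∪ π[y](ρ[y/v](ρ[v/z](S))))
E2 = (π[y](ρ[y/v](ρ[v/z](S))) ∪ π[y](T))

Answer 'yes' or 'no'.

E1 subexpression sizes:
  T → 4
  π[y](T) → 4
  S → 5
  ρ[v/z](S) → 5
  ρ[y/v](ρ[v/z](S)) → 5
  π[y](ρ[y/v](ρ[v/z](S))) → 5
  (π[y](T) ∪ π[y](ρ[y/v](ρ[v/z](S)))) → 9
E2 subexpression sizes:
  S → 5
  ρ[v/z](S) → 5
  ρ[y/v](ρ[v/z](S)) → 5
  π[y](ρ[y/v](ρ[v/z](S))) → 5
  T → 4
  π[y](T) → 4
  (π[y](ρ[y/v](ρ[v/z](S))) ∪ π[y](T)) → 9

E1 and E2 produce the same multiset:
y
p
q
q
r
r
r
s
t
t

yes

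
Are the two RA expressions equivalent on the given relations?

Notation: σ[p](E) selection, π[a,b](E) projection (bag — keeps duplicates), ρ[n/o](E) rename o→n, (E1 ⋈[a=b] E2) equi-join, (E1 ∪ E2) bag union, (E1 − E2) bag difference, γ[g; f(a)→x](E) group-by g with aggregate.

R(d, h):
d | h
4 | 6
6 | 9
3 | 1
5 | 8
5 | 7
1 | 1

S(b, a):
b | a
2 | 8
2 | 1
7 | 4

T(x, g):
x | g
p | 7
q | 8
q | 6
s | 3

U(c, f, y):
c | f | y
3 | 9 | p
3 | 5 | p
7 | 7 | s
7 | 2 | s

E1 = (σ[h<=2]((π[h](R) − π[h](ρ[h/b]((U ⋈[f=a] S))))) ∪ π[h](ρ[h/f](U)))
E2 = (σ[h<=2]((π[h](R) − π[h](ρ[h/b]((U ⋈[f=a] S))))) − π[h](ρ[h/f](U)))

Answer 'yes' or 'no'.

E1 subexpression sizes:
  R → 6
  π[h](R) → 6
  U → 4
  S → 3
  (U ⋈[f=a] S) → 0
  ρ[h/b]((U ⋈[f=a] S)) → 0
  π[h](ρ[h/b]((U ⋈[f=a] S))) → 0
  (π[h](R) − π[h](ρ[h/b]((U ⋈[f=a] S)))) → 6
  σ[h<=2]((π[h](R) − π[h](ρ[h/b]((U ⋈[f=a] S))))) → 2
  U → 4
  ρ[h/f](U) → 4
  π[h](ρ[h/f](U)) → 4
  (σ[h<=2]((π[h](R) − π[h](ρ[h/b]((U ⋈[f=a] S))))) ∪ π[h](ρ[h/f](U))) → 6
E2 subexpression sizes:
  R → 6
  π[h](R) → 6
  U → 4
  S → 3
  (U ⋈[f=a] S) → 0
  ρ[h/b]((U ⋈[f=a] S)) → 0
  π[h](ρ[h/b]((U ⋈[f=a] S))) → 0
  (π[h](R) − π[h](ρ[h/b]((U ⋈[f=a] S)))) → 6
  σ[h<=2]((π[h](R) − π[h](ρ[h/b]((U ⋈[f=a] S))))) → 2
  U → 4
  ρ[h/f](U) → 4
  π[h](ρ[h/f](U)) → 4
  (σ[h<=2]((π[h](R) − π[h](ρ[h/b]((U ⋈[f=a] S))))) − π[h](ρ[h/f](U))) → 2

E1 result:
h
1
1
2
5
7
9
E2 result:
h
1
1
Witness: (7,) appears 1× in E1 but 0× in E2.

no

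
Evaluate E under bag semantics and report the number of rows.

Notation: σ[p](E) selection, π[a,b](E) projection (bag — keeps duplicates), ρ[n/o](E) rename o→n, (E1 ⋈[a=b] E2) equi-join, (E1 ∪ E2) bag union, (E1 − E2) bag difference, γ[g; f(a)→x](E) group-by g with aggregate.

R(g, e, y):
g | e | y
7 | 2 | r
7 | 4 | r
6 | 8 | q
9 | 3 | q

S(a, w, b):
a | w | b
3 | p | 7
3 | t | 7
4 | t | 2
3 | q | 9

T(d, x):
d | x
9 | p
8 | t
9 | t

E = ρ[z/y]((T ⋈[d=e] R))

Per-node cardinality:
  T → 3
  R → 4
  (T ⋈[d=e] R) → 1
  ρ[z/y]((T ⋈[d=e] R)) → 1

|E| = 1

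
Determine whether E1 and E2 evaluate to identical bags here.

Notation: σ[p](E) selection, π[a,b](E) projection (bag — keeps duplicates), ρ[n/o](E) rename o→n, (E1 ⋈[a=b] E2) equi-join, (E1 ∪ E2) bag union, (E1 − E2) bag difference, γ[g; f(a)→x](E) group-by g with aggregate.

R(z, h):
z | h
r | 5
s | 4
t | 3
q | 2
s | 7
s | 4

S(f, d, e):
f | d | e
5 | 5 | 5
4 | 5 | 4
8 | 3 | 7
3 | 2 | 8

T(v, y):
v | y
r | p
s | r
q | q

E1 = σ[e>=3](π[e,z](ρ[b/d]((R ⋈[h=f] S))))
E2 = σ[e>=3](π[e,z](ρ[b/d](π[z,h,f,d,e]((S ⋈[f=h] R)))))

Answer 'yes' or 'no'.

E1 row counts bottom-up:
  R → 6
  S → 4
  (R ⋈[h=f] S) → 4
  ρ[b/d]((R ⋈[h=f] S)) → 4
  π[e,z](ρ[b/d]((R ⋈[h=f] S))) → 4
  σ[e>=3](π[e,z](ρ[b/d]((R ⋈[h=f] S)))) → 4
E2 row counts bottom-up:
  S → 4
  R → 6
  (S ⋈[f=h] R) → 4
  π[z,h,f,d,e]((S ⋈[f=h] R)) → 4
  ρ[b/d](π[z,h,f,d,e]((S ⋈[f=h] R))) → 4
  π[e,z](ρ[b/d](π[z,h,f,d,e]((S ⋈[f=h] R)))) → 4
  σ[e>=3](π[e,z](ρ[b/d](π[z,h,f,d,e]((S ⋈[f=h] R))))) → 4

E1 and E2 produce the same multiset:
e | z
4 | s
4 | s
5 | r
8 | t

yes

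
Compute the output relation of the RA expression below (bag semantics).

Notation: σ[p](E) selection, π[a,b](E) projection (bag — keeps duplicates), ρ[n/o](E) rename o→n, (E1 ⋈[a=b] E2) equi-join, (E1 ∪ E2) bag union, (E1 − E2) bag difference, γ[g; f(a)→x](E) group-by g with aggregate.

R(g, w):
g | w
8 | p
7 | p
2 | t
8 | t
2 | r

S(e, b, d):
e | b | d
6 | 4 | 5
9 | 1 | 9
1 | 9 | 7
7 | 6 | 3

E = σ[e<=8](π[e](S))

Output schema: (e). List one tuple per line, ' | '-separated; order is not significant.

Per-node cardinality:
  S → 4
  π[e](S) → 4
  σ[e<=8](π[e](S)) → 3

== RESULT ==
e
1
6
7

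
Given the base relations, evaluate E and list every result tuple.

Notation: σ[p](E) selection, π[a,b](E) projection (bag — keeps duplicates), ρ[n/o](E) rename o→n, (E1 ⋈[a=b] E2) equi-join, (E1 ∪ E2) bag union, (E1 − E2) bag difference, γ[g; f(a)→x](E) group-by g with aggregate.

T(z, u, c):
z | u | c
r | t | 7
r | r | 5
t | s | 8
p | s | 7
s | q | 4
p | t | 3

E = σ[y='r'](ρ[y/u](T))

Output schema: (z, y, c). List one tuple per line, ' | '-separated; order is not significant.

Per-node cardinality:
  T → 6
  ρ[y/u](T) → 6
  σ[y='r'](ρ[y/u](T)) → 1

== RESULT ==
z | y | c
r | r | 5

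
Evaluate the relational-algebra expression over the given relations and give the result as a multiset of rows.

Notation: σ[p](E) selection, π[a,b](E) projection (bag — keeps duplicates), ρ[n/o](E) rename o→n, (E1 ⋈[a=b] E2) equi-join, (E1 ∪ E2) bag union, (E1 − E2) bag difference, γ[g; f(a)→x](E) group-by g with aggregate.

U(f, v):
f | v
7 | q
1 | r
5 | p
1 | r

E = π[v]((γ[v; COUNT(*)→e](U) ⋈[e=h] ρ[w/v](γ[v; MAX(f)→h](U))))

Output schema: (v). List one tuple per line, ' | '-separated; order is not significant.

Row counts bottom-up:
  U → 4
  γ[v; COUNT(*)→e](U) → 3
  U → 4
  γ[v; MAX(f)→h](U) → 3
  ρ[w/v](γ[v; MAX(f)→h](U)) → 3
  (γ[v; COUNT(*)→e](U) ⋈[e=h] ρ[w/v](γ[v; MAX(f)→h](U))) → 2
  π[v]((γ[v; COUNT(*)→e](U) ⋈[e=h] ρ[w/v](γ[v; MAX(f)→h](U)))) → 2

== RESULT ==
v
p
q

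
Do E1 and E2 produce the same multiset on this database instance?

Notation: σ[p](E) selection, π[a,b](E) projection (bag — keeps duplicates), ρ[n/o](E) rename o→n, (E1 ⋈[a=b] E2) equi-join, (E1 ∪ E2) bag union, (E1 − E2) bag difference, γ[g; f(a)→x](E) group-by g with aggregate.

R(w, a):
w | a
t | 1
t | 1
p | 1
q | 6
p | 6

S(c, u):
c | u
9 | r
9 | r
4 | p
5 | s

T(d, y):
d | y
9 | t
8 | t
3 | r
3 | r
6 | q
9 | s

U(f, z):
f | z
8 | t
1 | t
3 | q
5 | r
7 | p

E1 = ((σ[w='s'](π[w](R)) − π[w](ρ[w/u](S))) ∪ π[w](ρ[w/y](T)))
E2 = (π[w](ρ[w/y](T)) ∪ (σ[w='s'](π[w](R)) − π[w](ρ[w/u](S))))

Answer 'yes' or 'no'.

E1 per-node cardinality:
  R → 5
  π[w](R) → 5
  σ[w='s'](π[w](R)) → 0
  S → 4
  ρ[w/u](S) → 4
  π[w](ρ[w/u](S)) → 4
  (σ[w='s'](π[w](R)) − π[w](ρ[w/u](S))) → 0
  T → 6
  ρ[w/y](T) → 6
  π[w](ρ[w/y](T)) → 6
  ((σ[w='s'](π[w](R)) − π[w](ρ[w/u](S))) ∪ π[w](ρ[w/y](T))) → 6
E2 per-node cardinality:
  T → 6
  ρ[w/y](T) → 6
  π[w](ρ[w/y](T)) → 6
  R → 5
  π[w](R) → 5
  σ[w='s'](π[w](R)) → 0
  S → 4
  ρ[w/u](S) → 4
  π[w](ρ[w/u](S)) → 4
  (σ[w='s'](π[w](R)) − π[w](ρ[w/u](S))) → 0
  (π[w](ρ[w/y](T)) ∪ (σ[w='s'](π[w](R)) − π[w](ρ[w/u](S)))) → 6

E1 and E2 produce the same multiset:
w
q
r
r
s
t
t

yes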